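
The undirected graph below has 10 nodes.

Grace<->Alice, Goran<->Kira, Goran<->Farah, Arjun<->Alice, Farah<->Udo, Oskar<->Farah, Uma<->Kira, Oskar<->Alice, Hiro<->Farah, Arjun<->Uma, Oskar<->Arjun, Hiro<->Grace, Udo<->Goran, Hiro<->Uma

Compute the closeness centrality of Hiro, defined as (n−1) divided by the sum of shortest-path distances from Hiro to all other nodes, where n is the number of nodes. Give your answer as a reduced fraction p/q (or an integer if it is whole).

Distances from Hiro: Alice:2, Arjun:2, Farah:1, Goran:2, Grace:1, Kira:2, Oskar:2, Udo:2, Uma:1. Sum = 15.
n = 10, so closeness = 9/15 = 3/5.

3/5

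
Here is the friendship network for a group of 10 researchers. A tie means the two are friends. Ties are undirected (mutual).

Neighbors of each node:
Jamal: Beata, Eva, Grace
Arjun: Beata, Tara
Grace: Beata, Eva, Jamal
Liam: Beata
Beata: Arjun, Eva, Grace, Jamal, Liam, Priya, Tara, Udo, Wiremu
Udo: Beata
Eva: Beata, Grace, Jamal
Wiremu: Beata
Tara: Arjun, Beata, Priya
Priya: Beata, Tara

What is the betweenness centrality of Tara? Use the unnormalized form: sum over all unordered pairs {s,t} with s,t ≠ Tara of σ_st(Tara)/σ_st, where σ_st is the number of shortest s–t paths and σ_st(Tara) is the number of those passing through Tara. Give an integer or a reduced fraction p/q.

1/2

Pairs whose geodesics pass through Tara — Priya–Arjun: 1/2.
All other pairs contribute 0.
Summing the contributions gives betweenness(Tara) = 1/2.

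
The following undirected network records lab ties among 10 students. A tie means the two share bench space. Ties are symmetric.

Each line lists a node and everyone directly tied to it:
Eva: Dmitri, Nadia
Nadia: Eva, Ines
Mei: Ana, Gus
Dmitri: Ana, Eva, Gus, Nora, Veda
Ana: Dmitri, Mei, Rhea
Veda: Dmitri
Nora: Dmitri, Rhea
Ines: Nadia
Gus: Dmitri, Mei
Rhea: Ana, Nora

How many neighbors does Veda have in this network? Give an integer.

1

Veda is directly tied to Dmitri. That is 1 neighbor, so the degree of Veda is 1.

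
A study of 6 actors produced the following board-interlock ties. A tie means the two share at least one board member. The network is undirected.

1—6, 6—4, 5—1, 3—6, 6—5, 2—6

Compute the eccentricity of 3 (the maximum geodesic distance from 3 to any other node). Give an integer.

2

Distances from 3: 1:2, 2:2, 4:2, 5:2, 6:1.
The largest is 2 (to 1, 4, 5, and 2), so the eccentricity of 3 is 2.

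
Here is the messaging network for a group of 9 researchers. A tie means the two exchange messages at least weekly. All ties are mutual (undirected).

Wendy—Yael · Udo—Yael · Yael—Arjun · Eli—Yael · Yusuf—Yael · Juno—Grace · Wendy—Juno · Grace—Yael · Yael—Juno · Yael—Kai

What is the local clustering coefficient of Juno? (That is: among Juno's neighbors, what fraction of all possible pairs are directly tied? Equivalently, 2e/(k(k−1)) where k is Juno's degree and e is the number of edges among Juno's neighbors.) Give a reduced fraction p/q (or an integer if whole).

Juno's neighbors: Grace, Wendy, and Yael (k = 3).
Possible neighbor pairs: C(3,2) = 3. Edges among them: Grace–Yael, Wendy–Yael → e = 2.
Clustering(Juno) = 2/3.

2/3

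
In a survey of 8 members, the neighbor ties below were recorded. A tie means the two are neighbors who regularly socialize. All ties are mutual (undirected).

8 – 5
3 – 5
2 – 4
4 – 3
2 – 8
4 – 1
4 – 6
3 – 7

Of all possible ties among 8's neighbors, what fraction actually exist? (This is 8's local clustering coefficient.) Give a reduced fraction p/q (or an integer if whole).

0

8's neighbors: 2 and 5 (k = 2).
Possible neighbor pairs: C(2,2) = 1. Edges among them: none → e = 0.
Clustering(8) = 0/1.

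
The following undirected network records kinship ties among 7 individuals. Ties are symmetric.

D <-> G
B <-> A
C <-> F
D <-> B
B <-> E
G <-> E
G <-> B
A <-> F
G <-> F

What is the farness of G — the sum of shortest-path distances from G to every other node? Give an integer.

Distances from G: A:2, B:1, C:2, D:1, E:1, F:1.
Sum = 2 + 1 + 2 + 1 + 1 + 1 = 8.

8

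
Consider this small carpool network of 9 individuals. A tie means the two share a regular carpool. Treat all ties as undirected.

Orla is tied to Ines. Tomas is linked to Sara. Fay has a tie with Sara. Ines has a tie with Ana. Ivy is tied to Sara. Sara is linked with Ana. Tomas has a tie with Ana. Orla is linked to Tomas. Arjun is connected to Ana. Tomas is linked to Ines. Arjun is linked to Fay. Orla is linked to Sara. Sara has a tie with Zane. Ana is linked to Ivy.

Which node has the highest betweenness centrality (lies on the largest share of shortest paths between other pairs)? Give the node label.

Unnormalized betweenness of each node: Ana:89/12, Arjun:3/4, Fay:5/4, Ines:7/12, Ivy:0, Orla:11/12, Sara:163/12, Tomas:3/2, Zane:0.
Sara has the largest value, 163/12, making it the main broker — the node through which the most shortest paths run.

Sara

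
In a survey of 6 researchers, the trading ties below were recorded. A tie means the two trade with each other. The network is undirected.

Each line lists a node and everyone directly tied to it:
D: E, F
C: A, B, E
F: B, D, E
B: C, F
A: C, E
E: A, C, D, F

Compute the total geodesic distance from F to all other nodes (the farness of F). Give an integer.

Distances from F: A:2, B:1, C:2, D:1, E:1.
Sum = 2 + 1 + 2 + 1 + 1 = 7.

7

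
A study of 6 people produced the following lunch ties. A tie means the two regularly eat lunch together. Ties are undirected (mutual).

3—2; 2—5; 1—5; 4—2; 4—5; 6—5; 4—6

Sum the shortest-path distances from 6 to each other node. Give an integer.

9

Distances from 6: 1:2, 2:2, 3:3, 4:1, 5:1.
Sum = 2 + 2 + 3 + 1 + 1 = 9.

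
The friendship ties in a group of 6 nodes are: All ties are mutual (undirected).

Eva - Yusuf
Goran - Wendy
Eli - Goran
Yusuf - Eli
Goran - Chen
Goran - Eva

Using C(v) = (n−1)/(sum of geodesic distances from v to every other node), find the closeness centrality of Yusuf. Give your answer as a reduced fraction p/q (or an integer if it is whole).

Distances from Yusuf: Chen:3, Eli:1, Eva:1, Goran:2, Wendy:3. Sum = 10.
n = 6, so closeness = 5/10 = 1/2.

1/2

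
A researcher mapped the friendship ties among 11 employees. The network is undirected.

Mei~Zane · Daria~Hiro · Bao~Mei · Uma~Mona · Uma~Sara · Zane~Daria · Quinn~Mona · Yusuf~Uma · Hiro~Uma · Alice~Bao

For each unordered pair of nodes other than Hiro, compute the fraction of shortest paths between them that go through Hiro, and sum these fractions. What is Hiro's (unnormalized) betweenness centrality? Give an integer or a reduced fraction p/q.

25

Pairs whose geodesics pass through Hiro — Bao–Yusuf: 1; Bao–Quinn: 1; Bao–Uma: 1; Bao–Mona: 1; Bao–Sara: 1; Daria–Yusuf: 1; Daria–Quinn: 1; Daria–Uma: 1; Daria–Mona: 1; Daria–Sara: 1; Mei–Yusuf: 1; Mei–Quinn: 1; Mei–Uma: 1; Mei–Mona: 1 … (+11 more pairs).
All other pairs contribute 0.
Summing the contributions gives betweenness(Hiro) = 25.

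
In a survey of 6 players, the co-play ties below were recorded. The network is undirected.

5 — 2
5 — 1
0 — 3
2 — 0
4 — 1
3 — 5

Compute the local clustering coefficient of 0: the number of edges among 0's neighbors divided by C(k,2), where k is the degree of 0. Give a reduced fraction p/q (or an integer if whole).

0

0's neighbors: 2 and 3 (k = 2).
Possible neighbor pairs: C(2,2) = 1. Edges among them: none → e = 0.
Clustering(0) = 0/1.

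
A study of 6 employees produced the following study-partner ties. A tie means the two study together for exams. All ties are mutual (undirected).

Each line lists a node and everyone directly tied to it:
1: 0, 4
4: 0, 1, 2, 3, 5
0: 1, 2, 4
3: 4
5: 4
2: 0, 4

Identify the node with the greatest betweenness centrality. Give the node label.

4

Unnormalized betweenness of each node: 0:1/2, 1:0, 2:0, 3:0, 4:15/2, 5:0.
4 has the largest value, 15/2, making it the main broker — the node through which the most shortest paths run.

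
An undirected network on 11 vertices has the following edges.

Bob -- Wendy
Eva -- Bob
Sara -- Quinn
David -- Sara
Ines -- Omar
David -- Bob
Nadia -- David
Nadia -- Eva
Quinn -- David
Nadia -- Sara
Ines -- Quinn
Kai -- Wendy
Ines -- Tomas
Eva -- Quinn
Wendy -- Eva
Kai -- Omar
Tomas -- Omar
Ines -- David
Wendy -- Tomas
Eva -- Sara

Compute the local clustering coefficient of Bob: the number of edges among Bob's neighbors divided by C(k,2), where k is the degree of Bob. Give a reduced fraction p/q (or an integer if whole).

Bob's neighbors: David, Eva, and Wendy (k = 3).
Possible neighbor pairs: C(3,2) = 3. Edges among them: Eva–Wendy → e = 1.
Clustering(Bob) = 1/3.

1/3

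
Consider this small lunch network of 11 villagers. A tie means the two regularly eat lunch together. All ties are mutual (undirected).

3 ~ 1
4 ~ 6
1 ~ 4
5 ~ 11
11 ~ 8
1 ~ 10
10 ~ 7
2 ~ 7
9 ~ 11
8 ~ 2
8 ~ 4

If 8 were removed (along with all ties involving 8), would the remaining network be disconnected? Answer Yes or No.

Removing 8 leaves {1, 2, 3, 4, 6, 7, and 10} with no path to {5, 9, and 11}, so the network splits into 2 components. 8 is a cut vertex.

Yes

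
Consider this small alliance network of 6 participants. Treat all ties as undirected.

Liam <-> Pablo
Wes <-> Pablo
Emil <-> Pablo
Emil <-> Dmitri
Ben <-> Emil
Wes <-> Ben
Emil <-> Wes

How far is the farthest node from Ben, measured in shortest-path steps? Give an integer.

Distances from Ben: Dmitri:2, Emil:1, Liam:3, Pablo:2, Wes:1.
The largest is 3 (to Liam), so the eccentricity of Ben is 3.

3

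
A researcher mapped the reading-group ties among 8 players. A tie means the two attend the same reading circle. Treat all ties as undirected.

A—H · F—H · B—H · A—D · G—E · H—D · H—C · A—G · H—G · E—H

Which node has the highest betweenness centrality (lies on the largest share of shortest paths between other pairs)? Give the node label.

H

Unnormalized betweenness of each node: A:1/2, B:0, C:0, D:0, E:0, F:0, G:1/2, H:17.
H has the largest value, 17, making it the main broker — the node through which the most shortest paths run.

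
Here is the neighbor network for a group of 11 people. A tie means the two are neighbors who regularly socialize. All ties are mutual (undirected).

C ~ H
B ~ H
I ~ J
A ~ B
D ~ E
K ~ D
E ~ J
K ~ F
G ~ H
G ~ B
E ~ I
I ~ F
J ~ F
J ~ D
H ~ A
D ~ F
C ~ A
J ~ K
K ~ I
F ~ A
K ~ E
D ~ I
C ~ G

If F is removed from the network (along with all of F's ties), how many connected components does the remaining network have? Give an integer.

Without F, the remaining ties split the others into: {A, B, C, G, H}; {D, E, I, J, K}.
That's 2 separate components.

2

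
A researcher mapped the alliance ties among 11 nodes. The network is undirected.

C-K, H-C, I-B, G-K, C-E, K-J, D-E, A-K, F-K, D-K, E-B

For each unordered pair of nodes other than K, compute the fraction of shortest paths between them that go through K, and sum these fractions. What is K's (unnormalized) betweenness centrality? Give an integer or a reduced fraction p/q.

Pairs whose geodesics pass through K — H–J: 1; H–F: 1; H–D: 1/2; H–G: 1; H–A: 1; I–J: 2/2; I–F: 2/2; I–G: 2/2; I–A: 2/2; J–F: 1; J–D: 1; J–B: 2/2; J–E: 2/2; J–G: 1 … (+18 more pairs).
All other pairs contribute 0.
Summing the contributions gives betweenness(K) = 31.

31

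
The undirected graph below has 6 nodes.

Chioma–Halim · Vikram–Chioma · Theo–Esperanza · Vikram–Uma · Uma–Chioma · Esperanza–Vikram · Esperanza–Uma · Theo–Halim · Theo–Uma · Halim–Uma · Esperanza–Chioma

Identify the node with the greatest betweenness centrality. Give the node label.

Uma

Unnormalized betweenness of each node: Chioma:5/6, Esperanza:5/6, Halim:1/3, Theo:1/3, Uma:5/3, Vikram:0.
Uma has the largest value, 5/3, making it the main broker — the node through which the most shortest paths run.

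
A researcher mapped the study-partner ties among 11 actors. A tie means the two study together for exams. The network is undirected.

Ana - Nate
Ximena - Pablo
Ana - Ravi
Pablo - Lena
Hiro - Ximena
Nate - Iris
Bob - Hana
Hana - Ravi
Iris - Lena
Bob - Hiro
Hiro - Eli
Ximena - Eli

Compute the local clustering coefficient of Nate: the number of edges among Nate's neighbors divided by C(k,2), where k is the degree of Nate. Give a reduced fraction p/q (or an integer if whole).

0

Nate's neighbors: Ana and Iris (k = 2).
Possible neighbor pairs: C(2,2) = 1. Edges among them: none → e = 0.
Clustering(Nate) = 0/1.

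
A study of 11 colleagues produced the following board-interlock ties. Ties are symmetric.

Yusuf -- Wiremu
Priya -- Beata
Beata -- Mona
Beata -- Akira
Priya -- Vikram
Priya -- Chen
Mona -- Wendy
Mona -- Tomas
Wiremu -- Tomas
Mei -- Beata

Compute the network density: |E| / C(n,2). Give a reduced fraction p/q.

There are 10 edges and 11 nodes, so the maximum possible is C(11,2) = 55.
Density = 10/55 = 2/11.

2/11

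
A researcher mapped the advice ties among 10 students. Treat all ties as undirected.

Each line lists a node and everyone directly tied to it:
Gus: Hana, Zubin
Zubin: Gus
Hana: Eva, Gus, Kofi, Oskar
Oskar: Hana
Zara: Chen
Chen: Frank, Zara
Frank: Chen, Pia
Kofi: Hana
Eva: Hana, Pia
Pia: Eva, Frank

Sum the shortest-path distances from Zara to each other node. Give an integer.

Distances from Zara: Chen:1, Eva:4, Frank:2, Gus:6, Hana:5, Kofi:6, Oskar:6, Pia:3, Zubin:7.
Sum = 1 + 4 + 2 + 6 + 5 + 6 + 6 + 3 + 7 = 40.

40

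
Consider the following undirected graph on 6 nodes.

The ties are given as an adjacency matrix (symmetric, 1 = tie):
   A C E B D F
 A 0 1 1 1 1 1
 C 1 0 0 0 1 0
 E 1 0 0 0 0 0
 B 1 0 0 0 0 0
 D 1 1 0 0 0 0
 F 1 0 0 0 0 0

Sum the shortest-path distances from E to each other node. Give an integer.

9

Distances from E: A:1, B:2, C:2, D:2, F:2.
Sum = 1 + 2 + 2 + 2 + 2 = 9.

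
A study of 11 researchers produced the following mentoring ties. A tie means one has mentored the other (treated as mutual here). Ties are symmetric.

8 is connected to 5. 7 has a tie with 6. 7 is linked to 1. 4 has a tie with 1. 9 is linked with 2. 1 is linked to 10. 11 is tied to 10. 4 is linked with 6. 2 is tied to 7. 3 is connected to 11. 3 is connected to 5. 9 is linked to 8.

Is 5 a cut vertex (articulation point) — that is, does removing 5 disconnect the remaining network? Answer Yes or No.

Even without 5, every remaining node can still reach every other (the residual graph is connected), so 5 is not a cut vertex.

No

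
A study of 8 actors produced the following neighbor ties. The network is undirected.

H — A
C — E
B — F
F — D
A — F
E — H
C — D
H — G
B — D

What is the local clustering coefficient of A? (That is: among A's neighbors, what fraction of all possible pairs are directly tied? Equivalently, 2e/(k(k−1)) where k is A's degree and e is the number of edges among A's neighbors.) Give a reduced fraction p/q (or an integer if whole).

A's neighbors: F and H (k = 2).
Possible neighbor pairs: C(2,2) = 1. Edges among them: none → e = 0.
Clustering(A) = 0/1.

0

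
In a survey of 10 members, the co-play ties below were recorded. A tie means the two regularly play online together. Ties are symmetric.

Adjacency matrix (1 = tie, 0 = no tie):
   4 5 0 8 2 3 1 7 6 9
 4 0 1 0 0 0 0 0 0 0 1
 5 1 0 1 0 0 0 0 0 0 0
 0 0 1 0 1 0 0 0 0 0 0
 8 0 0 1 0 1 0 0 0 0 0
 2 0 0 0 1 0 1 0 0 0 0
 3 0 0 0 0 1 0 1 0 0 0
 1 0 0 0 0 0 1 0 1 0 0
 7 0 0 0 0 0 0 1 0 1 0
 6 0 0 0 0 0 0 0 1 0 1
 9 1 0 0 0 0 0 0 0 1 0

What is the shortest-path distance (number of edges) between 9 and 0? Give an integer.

One shortest route is 9 – 4 – 5 – 0, which uses 3 edges, and at distance 2 from 9 we only reach {5, 7}, which does not include 0. So d(9,0) = 3.

3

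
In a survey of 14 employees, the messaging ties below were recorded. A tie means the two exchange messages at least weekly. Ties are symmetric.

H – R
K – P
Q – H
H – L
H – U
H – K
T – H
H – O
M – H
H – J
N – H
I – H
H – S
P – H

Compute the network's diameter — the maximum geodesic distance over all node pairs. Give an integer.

Eccentricity of each node (its greatest distance to any other): H:1, I:2, J:2, K:2, L:2, M:2, N:2, O:2, P:2, Q:2, R:2, S:2, T:2, U:2.
The maximum eccentricity is 2, realized for instance by the pair S–M via S – H – M. So the diameter is 2.

2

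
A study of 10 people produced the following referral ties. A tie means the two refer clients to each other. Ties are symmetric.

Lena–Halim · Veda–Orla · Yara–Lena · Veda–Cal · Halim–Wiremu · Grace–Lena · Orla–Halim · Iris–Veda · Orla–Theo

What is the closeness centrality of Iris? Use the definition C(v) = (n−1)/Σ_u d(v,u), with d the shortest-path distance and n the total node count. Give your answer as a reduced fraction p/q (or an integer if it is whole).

Distances from Iris: Cal:2, Grace:5, Halim:3, Lena:4, Orla:2, Theo:3, Veda:1, Wiremu:4, Yara:5. Sum = 29.
n = 10, so closeness = 9/29.

9/29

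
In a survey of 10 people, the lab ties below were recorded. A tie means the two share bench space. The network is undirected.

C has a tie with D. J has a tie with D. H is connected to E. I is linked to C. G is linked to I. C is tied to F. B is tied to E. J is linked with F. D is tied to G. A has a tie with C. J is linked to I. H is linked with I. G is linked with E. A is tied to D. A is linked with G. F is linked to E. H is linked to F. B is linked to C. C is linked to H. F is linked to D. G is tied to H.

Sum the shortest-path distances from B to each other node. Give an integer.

17

Distances from B: A:2, C:1, D:2, E:1, F:2, G:2, H:2, I:2, J:3.
Sum = 2 + 1 + 2 + 1 + 2 + 2 + 2 + 2 + 3 = 17.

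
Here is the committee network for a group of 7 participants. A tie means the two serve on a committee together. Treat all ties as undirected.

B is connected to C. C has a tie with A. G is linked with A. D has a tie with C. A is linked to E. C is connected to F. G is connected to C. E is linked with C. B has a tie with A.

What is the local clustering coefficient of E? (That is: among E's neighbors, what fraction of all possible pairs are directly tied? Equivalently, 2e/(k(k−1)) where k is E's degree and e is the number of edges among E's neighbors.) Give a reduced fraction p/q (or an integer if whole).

1

E's neighbors: A and C (k = 2).
Possible neighbor pairs: C(2,2) = 1. Edges among them: A–C → e = 1.
Clustering(E) = 1/1.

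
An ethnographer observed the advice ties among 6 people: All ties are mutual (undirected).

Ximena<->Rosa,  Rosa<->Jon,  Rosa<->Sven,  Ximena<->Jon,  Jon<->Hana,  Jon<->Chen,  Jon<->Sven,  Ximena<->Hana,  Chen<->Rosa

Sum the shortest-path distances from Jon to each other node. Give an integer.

Distances from Jon: Chen:1, Hana:1, Rosa:1, Sven:1, Ximena:1.
Sum = 1 + 1 + 1 + 1 + 1 = 5.

5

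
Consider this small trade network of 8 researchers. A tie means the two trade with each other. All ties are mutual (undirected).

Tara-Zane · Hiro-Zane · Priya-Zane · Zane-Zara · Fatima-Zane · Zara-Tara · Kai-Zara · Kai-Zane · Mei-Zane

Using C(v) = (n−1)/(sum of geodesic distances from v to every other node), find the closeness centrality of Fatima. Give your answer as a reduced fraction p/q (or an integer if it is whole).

Distances from Fatima: Hiro:2, Kai:2, Mei:2, Priya:2, Tara:2, Zane:1, Zara:2. Sum = 13.
n = 8, so closeness = 7/13.

7/13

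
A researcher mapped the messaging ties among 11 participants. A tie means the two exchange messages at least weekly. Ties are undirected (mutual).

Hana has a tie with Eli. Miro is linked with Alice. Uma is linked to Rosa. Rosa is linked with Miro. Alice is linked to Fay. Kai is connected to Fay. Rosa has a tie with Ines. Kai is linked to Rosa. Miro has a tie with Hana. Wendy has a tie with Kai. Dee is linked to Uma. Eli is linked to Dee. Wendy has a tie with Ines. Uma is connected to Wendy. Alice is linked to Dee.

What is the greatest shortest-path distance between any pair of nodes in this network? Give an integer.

4

Eccentricity of each node (its greatest distance to any other): Alice:3, Dee:3, Eli:4, Fay:3, Hana:4, Ines:4, Kai:4, Miro:3, Rosa:3, Uma:3, Wendy:4.
The maximum eccentricity is 4, realized for instance by the pair Hana–Wendy via Hana – Miro – Rosa – Kai – Wendy. So the diameter is 4.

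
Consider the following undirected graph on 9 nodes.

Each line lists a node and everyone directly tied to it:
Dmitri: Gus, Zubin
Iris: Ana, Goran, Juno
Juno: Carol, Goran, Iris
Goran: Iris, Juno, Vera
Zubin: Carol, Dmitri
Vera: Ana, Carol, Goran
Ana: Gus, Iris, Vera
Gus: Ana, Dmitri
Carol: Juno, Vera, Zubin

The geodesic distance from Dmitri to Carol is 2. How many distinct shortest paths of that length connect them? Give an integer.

The shortest distance is 2, and the only length-2 path is Dmitri–Zubin–Carol. So there is exactly 1 shortest path.

1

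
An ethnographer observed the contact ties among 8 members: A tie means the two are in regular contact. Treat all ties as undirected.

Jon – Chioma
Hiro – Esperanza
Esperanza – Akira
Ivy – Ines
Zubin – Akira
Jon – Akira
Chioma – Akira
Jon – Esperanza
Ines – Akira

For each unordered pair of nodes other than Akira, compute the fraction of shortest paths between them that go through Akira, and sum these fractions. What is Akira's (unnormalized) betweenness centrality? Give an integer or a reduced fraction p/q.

15

Pairs whose geodesics pass through Akira — Hiro–Chioma: 1/2; Hiro–Zubin: 1; Hiro–Ivy: 1; Hiro–Ines: 1; Chioma–Zubin: 1; Chioma–Ivy: 1; Chioma–Ines: 1; Chioma–Esperanza: 1/2; Zubin–Ivy: 1; Zubin–Ines: 1; Zubin–Esperanza: 1; Zubin–Jon: 1; Ivy–Esperanza: 1; Ivy–Jon: 1 … (+2 more pairs).
All other pairs contribute 0.
Summing the contributions gives betweenness(Akira) = 15.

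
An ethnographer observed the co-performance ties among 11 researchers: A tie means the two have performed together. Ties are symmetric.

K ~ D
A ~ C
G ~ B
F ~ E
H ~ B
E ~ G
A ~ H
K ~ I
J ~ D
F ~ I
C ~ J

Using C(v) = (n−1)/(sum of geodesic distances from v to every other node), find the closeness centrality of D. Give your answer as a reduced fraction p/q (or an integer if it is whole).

1/3

Distances from D: A:3, B:5, C:2, E:4, F:3, G:5, H:4, I:2, J:1, K:1. Sum = 30.
n = 11, so closeness = 10/30 = 1/3.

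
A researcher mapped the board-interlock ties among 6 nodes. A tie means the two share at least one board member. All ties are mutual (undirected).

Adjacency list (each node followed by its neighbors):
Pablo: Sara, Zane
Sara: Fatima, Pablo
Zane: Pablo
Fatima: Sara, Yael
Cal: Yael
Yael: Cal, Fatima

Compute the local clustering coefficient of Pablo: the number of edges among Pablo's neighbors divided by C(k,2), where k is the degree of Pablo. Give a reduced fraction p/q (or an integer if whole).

0

Pablo's neighbors: Sara and Zane (k = 2).
Possible neighbor pairs: C(2,2) = 1. Edges among them: none → e = 0.
Clustering(Pablo) = 0/1.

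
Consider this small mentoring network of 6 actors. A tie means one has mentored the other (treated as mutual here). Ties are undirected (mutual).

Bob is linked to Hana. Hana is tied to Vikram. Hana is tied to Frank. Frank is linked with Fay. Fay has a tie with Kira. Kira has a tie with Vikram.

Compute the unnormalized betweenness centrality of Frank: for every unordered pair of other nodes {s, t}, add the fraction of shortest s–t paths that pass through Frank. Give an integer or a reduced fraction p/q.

Pairs whose geodesics pass through Frank — Fay–Hana: 1; Fay–Bob: 1.
All other pairs contribute 0.
Summing the contributions gives betweenness(Frank) = 2.

2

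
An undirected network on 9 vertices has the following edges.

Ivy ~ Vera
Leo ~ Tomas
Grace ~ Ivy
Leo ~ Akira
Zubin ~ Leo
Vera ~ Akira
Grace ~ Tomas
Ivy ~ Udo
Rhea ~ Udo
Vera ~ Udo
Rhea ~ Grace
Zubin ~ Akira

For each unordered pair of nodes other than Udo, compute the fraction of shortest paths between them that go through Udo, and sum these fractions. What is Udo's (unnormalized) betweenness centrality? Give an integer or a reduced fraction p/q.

Pairs whose geodesics pass through Udo — Rhea–Ivy: 1/2; Rhea–Vera: 1; Rhea–Akira: 1; Rhea–Zubin: 1/2.
All other pairs contribute 0.
Summing the contributions gives betweenness(Udo) = 3.

3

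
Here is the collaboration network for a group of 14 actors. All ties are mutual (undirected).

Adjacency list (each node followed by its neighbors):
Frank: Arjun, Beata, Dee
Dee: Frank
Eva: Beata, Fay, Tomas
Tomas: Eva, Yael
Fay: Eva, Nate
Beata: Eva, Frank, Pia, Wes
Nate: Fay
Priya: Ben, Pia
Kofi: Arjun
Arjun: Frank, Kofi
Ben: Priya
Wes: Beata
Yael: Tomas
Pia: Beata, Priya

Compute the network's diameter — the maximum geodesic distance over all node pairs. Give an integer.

Eccentricity of each node (its greatest distance to any other): Arjun:5, Beata:3, Ben:6, Dee:5, Eva:4, Fay:5, Frank:4, Kofi:6, Nate:6, Pia:4, Priya:5, Tomas:5, Wes:4, Yael:6.
The maximum eccentricity is 6, realized for instance by the pair Nate–Ben via Nate – Fay – Eva – Beata – Pia – Priya – Ben. So the diameter is 6.

6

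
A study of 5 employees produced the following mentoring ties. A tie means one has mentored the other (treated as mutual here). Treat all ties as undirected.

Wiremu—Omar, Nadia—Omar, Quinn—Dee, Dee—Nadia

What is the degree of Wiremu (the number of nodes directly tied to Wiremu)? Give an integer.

Wiremu is directly tied to Omar. That is 1 neighbor, so the degree of Wiremu is 1.

1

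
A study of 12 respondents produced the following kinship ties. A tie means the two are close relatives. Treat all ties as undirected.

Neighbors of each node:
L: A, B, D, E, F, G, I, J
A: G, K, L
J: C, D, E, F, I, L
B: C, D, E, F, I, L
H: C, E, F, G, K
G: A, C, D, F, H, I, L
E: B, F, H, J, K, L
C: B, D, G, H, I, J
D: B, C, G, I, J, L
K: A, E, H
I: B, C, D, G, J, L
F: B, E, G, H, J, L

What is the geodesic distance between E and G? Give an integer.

2

One shortest route is E – F – G, which uses 2 edges, and E and G are not directly tied, so nothing shorter exists. So d(E,G) = 2.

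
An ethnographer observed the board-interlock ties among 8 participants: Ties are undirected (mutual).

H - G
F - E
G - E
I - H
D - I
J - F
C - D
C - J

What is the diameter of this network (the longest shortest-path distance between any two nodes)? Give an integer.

4

Eccentricity of each node (its greatest distance to any other): C:4, D:4, E:4, F:4, G:4, H:4, I:4, J:4.
The maximum eccentricity is 4, realized for instance by the pair G–C via G – E – F – J – C. So the diameter is 4.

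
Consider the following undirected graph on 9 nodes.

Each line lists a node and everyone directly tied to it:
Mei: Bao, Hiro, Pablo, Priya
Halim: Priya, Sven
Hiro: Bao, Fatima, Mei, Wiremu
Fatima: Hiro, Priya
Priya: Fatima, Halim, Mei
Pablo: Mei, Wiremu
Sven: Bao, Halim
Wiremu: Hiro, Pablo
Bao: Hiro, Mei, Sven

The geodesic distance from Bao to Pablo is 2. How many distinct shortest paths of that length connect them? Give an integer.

1

The shortest distance is 2, and the only length-2 path is Bao–Mei–Pablo. So there is exactly 1 shortest path.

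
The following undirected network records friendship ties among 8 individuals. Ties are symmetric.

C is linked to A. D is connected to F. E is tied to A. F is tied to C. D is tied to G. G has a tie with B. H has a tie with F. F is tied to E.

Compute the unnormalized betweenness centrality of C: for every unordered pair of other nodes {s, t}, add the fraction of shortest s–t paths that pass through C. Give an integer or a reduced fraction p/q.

Pairs whose geodesics pass through C — H–A: 1/2; A–B: 1/2; A–D: 1/2; A–F: 1/2; A–G: 1/2.
All other pairs contribute 0.
Summing the contributions gives betweenness(C) = 5/2.

5/2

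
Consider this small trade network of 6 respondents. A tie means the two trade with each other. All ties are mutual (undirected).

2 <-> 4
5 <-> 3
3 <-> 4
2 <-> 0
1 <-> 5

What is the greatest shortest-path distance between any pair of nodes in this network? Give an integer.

Eccentricity of each node (its greatest distance to any other): 0:5, 1:5, 2:4, 3:3, 4:3, 5:4.
The maximum eccentricity is 5, realized for instance by the pair 1–0 via 1 – 5 – 3 – 4 – 2 – 0. So the diameter is 5.

5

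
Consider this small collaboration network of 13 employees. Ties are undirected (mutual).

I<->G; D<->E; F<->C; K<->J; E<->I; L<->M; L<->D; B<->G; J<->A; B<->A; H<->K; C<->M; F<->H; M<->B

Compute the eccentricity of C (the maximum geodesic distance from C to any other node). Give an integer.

Distances from C: A:3, B:2, D:3, E:4, F:1, G:3, H:2, I:4, J:4, K:3, L:2, M:1.
The largest is 4 (to J, I, and E), so the eccentricity of C is 4.

4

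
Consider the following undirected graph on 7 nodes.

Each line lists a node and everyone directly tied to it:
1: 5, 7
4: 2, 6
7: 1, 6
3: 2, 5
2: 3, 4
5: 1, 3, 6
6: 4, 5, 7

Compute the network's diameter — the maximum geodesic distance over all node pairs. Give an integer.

Eccentricity of each node (its greatest distance to any other): 1:3, 2:3, 3:3, 4:3, 5:2, 6:2, 7:3.
The maximum eccentricity is 3, realized for instance by the pair 4–1 via 4 – 6 – 5 – 1. So the diameter is 3.

3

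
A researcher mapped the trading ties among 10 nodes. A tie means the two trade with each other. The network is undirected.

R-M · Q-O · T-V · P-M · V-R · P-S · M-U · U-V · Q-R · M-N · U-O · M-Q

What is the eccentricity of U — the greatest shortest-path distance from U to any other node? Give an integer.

Distances from U: M:1, N:2, O:1, P:2, Q:2, R:2, S:3, T:2, V:1.
The largest is 3 (to S), so the eccentricity of U is 3.

3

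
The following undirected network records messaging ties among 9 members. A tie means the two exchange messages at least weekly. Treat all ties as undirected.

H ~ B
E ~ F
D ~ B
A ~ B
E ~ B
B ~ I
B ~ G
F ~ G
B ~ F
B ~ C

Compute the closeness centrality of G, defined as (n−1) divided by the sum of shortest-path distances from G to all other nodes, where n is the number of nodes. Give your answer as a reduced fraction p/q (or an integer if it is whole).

Distances from G: A:2, B:1, C:2, D:2, E:2, F:1, H:2, I:2. Sum = 14.
n = 9, so closeness = 8/14 = 4/7.

4/7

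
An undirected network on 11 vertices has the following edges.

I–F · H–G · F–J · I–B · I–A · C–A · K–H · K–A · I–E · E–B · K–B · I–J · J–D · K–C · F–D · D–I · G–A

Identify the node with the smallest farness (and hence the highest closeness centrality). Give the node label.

Farness (sum of distances to all others) for each node — A:16, B:18, C:22, D:22, E:21, F:22, G:23, H:26, I:15, J:22, K:19.
The smallest farness is 15, for I, so I has the highest closeness.

I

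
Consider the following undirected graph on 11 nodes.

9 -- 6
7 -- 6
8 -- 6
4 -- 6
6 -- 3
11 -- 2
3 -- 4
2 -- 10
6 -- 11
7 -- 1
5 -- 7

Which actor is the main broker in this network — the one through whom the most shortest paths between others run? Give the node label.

6

Unnormalized betweenness of each node: 1:0, 2:9, 3:0, 4:0, 5:0, 6:38, 7:17, 8:0, 9:0, 10:0, 11:16.
6 has the largest value, 38, making it the main broker — the node through which the most shortest paths run.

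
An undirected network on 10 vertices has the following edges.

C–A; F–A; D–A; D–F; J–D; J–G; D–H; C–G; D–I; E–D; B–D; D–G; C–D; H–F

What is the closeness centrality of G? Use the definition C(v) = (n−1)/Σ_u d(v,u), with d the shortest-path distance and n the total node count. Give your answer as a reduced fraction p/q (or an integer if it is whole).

3/5

Distances from G: A:2, B:2, C:1, D:1, E:2, F:2, H:2, I:2, J:1. Sum = 15.
n = 10, so closeness = 9/15 = 3/5.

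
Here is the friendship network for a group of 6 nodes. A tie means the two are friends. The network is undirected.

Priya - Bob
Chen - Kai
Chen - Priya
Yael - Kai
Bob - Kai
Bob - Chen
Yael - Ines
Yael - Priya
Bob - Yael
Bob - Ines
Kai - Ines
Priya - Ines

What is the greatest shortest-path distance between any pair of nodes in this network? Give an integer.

Eccentricity of each node (its greatest distance to any other): Bob:1, Chen:2, Ines:2, Kai:2, Priya:2, Yael:2.
The maximum eccentricity is 2, realized for instance by the pair Priya–Kai via Priya – Bob – Kai. So the diameter is 2.

2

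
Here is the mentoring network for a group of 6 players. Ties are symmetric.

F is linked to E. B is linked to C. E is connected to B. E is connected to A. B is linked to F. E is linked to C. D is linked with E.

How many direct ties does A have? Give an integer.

1

A is directly tied to E. That is 1 neighbor, so the degree of A is 1.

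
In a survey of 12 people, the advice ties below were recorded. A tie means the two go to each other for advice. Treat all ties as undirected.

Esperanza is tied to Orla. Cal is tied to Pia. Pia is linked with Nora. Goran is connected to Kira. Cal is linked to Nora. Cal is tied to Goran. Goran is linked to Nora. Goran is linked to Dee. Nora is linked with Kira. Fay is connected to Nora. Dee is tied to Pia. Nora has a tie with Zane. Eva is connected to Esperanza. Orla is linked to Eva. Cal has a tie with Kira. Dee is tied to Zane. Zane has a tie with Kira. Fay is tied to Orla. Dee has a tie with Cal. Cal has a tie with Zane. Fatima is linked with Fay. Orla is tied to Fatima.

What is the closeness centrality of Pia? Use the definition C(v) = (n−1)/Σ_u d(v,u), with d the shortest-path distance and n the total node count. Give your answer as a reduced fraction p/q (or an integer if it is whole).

Distances from Pia: Cal:1, Dee:1, Esperanza:4, Eva:4, Fatima:3, Fay:2, Goran:2, Kira:2, Nora:1, Orla:3, Zane:2. Sum = 25.
n = 12, so closeness = 11/25.

11/25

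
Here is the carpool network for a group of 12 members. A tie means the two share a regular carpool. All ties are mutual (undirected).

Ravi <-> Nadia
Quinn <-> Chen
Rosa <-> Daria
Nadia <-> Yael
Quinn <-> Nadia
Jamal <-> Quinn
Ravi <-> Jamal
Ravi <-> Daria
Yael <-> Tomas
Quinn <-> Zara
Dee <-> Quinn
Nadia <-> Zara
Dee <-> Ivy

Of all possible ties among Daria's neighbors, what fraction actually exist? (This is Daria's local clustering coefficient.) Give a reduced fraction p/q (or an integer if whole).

Daria's neighbors: Ravi and Rosa (k = 2).
Possible neighbor pairs: C(2,2) = 1. Edges among them: none → e = 0.
Clustering(Daria) = 0/1.

0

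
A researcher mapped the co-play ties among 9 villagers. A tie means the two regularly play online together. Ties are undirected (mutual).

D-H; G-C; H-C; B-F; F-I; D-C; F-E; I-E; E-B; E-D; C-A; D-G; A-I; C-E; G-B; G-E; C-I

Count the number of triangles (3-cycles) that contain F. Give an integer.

2

F's neighbors: B, E, and I.
Neighbor pairs that are themselves tied: F–B–E; F–E–I. Each forms one triangle with F, for 2 in total.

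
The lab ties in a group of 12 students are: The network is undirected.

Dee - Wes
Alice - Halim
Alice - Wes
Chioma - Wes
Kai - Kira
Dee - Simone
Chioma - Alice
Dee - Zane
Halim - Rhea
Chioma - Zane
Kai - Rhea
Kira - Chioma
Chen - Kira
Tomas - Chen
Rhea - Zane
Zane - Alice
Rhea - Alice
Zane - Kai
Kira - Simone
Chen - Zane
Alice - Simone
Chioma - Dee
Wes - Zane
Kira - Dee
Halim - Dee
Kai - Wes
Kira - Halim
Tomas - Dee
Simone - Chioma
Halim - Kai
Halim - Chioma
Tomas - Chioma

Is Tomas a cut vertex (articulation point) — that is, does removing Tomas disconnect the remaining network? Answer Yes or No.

No

Even without Tomas, every remaining node can still reach every other (the residual graph is connected), so Tomas is not a cut vertex.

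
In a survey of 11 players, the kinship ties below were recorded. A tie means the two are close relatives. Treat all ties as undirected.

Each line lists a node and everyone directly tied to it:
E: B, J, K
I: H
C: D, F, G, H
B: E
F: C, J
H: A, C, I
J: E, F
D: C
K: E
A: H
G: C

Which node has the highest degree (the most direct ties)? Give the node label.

C

Degrees — A:1, B:1, C:4, D:1, E:3, F:2, G:1, H:3, I:1, J:2, K:1.
The maximum is 4, attained only by C.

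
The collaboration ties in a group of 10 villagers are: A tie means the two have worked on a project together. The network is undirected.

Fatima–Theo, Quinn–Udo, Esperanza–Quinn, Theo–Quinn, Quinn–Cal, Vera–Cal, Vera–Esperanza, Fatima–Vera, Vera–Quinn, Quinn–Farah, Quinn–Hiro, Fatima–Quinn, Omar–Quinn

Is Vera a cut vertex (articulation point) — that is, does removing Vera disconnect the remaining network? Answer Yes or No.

Even without Vera, every remaining node can still reach every other (the residual graph is connected), so Vera is not a cut vertex.

No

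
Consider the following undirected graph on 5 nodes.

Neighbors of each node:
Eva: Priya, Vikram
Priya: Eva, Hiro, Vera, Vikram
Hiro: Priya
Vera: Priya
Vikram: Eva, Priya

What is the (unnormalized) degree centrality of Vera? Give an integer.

Vera is directly tied to Priya. That is 1 neighbor, so the degree of Vera is 1.

1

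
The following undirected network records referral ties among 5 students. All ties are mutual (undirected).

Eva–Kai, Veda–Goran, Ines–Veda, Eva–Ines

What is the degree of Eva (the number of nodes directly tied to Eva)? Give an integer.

Eva is directly tied to Ines and Kai. That is 2 neighbors, so the degree of Eva is 2.

2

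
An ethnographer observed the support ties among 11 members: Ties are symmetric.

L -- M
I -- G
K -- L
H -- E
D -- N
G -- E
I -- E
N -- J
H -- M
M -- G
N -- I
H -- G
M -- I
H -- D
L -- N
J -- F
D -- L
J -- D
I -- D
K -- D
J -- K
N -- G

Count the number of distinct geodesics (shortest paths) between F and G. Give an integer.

The shortest distance is 3, and the only length-3 path is F–J–N–G. So there is exactly 1 shortest path.

1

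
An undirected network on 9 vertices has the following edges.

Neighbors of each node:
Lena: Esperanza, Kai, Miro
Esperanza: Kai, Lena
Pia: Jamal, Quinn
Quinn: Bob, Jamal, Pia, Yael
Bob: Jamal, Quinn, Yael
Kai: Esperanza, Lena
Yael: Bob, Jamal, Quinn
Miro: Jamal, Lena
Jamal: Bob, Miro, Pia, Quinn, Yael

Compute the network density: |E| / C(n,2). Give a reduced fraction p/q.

13/36

There are 13 edges and 9 nodes, so the maximum possible is C(9,2) = 36.
Density = 13/36.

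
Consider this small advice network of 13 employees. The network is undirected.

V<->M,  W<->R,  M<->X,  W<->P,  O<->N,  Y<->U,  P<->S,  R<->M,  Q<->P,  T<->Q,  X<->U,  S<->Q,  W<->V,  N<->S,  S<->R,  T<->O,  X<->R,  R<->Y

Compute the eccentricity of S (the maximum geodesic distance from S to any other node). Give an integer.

3

Distances from S: M:2, N:1, O:2, P:1, Q:1, R:1, T:2, U:3, V:3, W:2, X:2, Y:2.
The largest is 3 (to U and V), so the eccentricity of S is 3.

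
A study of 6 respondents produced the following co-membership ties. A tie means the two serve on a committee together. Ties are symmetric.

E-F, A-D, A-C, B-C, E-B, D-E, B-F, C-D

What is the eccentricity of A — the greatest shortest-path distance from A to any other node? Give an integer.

Distances from A: B:2, C:1, D:1, E:2, F:3.
The largest is 3 (to F), so the eccentricity of A is 3.

3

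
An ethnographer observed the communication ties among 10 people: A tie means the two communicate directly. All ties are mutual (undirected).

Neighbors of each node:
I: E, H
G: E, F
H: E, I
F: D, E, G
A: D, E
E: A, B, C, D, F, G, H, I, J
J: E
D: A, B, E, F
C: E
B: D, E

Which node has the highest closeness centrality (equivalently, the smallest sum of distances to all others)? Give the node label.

Farness (sum of distances to all others) for each node — A:16, B:16, C:17, D:14, E:9, F:15, G:16, H:16, I:16, J:17.
The smallest farness is 9, for E, so E has the highest closeness.

E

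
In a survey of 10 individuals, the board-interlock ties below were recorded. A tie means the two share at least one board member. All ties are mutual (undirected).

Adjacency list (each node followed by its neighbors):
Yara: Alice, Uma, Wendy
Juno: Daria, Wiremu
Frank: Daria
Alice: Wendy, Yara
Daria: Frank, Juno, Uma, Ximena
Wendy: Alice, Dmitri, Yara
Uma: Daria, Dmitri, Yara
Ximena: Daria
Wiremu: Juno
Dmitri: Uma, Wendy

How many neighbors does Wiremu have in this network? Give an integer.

Wiremu is directly tied to Juno. That is 1 neighbor, so the degree of Wiremu is 1.

1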